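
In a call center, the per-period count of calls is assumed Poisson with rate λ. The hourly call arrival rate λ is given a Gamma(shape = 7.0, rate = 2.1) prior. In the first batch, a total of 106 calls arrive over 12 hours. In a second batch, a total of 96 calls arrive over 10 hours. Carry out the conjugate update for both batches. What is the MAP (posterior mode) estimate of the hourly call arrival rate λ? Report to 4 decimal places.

With a Gamma(shape α, rate β) prior, the Poisson likelihood is conjugate: the posterior is Gamma(α + ΣXᵢ, β + n).
After batch 1: Gamma(α+S, β+n) = Gamma(7.0+106, 2.1+12) = Gamma(113.0, 14.1).
After batch 2: Gamma(α+S, β+n) = Gamma(113.0+96, 14.1+10) = Gamma(209.0, 24.1).
Mode of Gamma(α,β) for α≥1 is (α−1)/β = 208.0/24.1 = 8.6307.

8.6307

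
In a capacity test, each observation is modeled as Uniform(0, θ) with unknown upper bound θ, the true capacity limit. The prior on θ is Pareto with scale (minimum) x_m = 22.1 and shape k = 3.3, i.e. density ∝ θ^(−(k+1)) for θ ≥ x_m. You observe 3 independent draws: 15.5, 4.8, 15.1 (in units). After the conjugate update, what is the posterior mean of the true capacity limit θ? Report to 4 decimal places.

26.2698

A Pareto(scale x_m, shape k) prior on the upper bound θ of Uniform(0, θ) is conjugate: posterior is Pareto(max(x_m, max xᵢ), k + n).
Sample maximum = 15.5; prior scale x_m = 22.1 → posterior scale = max = 22.1.
Posterior shape = 3.3 + 3 = 6.3.
E[θ|data] = k·x_m/(k−1) = 6.3·22.1/5.3 = 26.2698.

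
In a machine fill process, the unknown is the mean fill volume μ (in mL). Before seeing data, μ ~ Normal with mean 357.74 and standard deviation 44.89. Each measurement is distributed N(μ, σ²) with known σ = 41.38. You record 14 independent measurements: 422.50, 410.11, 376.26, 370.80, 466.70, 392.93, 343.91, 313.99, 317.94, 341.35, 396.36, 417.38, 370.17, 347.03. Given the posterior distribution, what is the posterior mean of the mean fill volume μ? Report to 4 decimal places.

For Normal data with known variance σ², a Normal(μ₀, σ₀²) prior on μ is conjugate. Posterior precision = 1/σ₀² + n/σ²; posterior mean is the precision-weighted average of μ₀ and x̄.
Σxᵢ = 422.50 + 410.11 + 376.26 + 370.80 + 466.70 + 392.93 + 343.91 + 313.99 + 317.94 + 341.35 + 396.36 + 417.38 + 370.17 + 347.03 = 5287.43, so n·x̄ = 5287.43.
σ₀² = 44.89² = 2015.1121, σ² = 41.38² = 1712.3044; σ² + n·σ₀² = 1712.3044 + 14·2015.1121 = 29923.8738.
Posterior mean = (μ₀/σ₀² + n·x̄/σ²)/(1/σ₀² + n/σ²) = (σ²·μ₀ + σ₀²·n·x̄)/(σ² + n·σ₀²) = (1712.3044·357.74 + 2015.1121·5287.43)/29923.8738 = 11267323.946959/29923.8738 = 376.5329.

376.5329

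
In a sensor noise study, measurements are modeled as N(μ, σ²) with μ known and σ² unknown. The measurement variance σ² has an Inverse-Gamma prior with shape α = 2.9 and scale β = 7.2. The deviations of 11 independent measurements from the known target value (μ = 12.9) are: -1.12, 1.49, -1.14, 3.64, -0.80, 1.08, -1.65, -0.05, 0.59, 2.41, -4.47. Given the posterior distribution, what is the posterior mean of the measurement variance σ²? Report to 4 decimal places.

4.2630

With known mean μ and an Inverse-Gamma(α, β) prior on σ², the Normal likelihood is conjugate: posterior is Inv-Gamma(α + n/2, β + Σ(xᵢ−μ)²/2).
Σ(xᵢ−μ)² = (-1.12)² + (1.49)² + (-1.14)² + (3.64)² + (-0.80)² + (1.08)² + (-1.65)² + (-0.05)² + (0.59)² + (2.41)² + (-4.47)² = 48.6922.
Posterior: Inv-Gamma(2.9 + 11/2, 7.2 + 48.6922/2) = Inv-Gamma(8.40, 31.54610).
E[σ²|data] = β/(α−1) = 31.54610/7.40 = 4.2630.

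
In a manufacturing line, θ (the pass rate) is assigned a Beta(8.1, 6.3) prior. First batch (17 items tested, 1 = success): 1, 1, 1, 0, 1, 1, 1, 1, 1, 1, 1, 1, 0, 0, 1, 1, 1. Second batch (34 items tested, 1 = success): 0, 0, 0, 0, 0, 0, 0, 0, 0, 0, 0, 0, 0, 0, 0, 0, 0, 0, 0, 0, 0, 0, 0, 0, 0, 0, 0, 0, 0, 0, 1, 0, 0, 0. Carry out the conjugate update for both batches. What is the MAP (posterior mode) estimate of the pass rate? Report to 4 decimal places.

0.3486

The Beta prior is conjugate to a Binomial/Bernoulli likelihood; the update adds successes to α and failures to β.
After batch 1: Beta(8.1+14, 6.3+3) = Beta(22.1, 9.3).
After batch 2: Beta(22.1+1, 9.3+33) = Beta(23.1, 42.3).
Mode of Beta(a,b) for a,b>1 is (a−1)/(a+b−2) = 22.1/63.4 = 0.3486.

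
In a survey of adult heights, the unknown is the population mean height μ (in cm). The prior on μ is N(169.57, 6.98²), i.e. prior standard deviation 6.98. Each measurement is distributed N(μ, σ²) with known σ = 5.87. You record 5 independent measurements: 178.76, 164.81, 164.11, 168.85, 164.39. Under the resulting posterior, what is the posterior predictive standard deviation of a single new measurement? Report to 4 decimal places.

For Normal data with known variance σ², a Normal(μ₀, σ₀²) prior on μ is conjugate. Posterior precision = 1/σ₀² + n/σ²; posterior mean is the precision-weighted average of μ₀ and x̄.
σ₀² = 6.98² = 48.7204, σ² = 5.87² = 34.4569; σ² + n·σ₀² = 34.4569 + 5·48.7204 = 278.0589.
Posterior precision = 1/σ₀² + n/σ² = 1/48.7204 + 5/34.4569 = (σ² + n·σ₀²)/(σ₀²σ²) = 278.0589/(48.7204·34.4569); posterior variance σₙ² = σ₀²σ²/(σ² + n·σ₀²) = 48.7204·34.4569/278.0589 = 6.037404.
Predictive variance for one new observation = σₙ² + σ² = 48.7204·34.4569/278.0589 + 34.4569 = σ²·(σ₀² + 278.0589)/278.0589 = 34.4569·326.7793/278.0589 = 40.494304; SD = √(34.4569·326.7793/278.0589) = 6.3635.

6.3635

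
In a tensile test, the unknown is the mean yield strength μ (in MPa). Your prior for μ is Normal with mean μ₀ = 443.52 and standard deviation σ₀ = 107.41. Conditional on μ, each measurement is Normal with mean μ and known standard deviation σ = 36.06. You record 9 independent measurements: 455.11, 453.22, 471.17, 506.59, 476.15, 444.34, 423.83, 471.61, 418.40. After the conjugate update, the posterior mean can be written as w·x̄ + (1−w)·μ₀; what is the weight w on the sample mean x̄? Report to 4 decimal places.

0.9876

For Normal data with known variance σ², a Normal(μ₀, σ₀²) prior on μ is conjugate. Posterior precision = 1/σ₀² + n/σ²; posterior mean is the precision-weighted average of μ₀ and x̄.
σ₀² = 107.41² = 11536.9081, σ² = 36.06² = 1300.3236. Prior precision 1/σ₀² = 1/11536.9081; data precision n/σ² = 9/1300.3236.
w = (n/σ²)/(1/σ₀² + n/σ²) = n·σ₀²/(σ² + n·σ₀²) = 9·11536.9081/(1300.3236 + 9·11536.9081) = 103832.1729/105132.4965 = 0.9876.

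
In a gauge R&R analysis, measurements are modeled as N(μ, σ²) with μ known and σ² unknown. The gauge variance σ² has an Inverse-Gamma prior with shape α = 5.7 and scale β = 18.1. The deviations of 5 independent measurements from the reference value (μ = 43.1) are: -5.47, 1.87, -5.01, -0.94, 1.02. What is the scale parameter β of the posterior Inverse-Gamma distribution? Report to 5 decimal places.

With known mean μ and an Inverse-Gamma(α, β) prior on σ², the Normal likelihood is conjugate: posterior is Inv-Gamma(α + n/2, β + Σ(xᵢ−μ)²/2).
Σ(xᵢ−μ)² = (-5.47)² + (1.87)² + (-5.01)² + (-0.94)² + (1.02)² = 60.4419.
Posterior: Inv-Gamma(5.7 + 5/2, 18.1 + 60.4419/2) = Inv-Gamma(8.20, 48.32095).
Posterior β = 48.32095.

48.32095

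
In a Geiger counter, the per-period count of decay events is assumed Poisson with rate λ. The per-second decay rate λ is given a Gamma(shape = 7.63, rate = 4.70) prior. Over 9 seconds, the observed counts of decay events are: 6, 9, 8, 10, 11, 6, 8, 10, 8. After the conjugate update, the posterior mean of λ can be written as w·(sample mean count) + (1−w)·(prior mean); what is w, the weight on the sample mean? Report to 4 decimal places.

0.6569

With a Gamma(shape α, rate β) prior, the Poisson likelihood is conjugate: the posterior is Gamma(α + ΣXᵢ, β + n).
Posterior mean = (α₀+S)/(β₀+n) = [n/(β₀+n)]·(S/n) + [β₀/(β₀+n)]·(α₀/β₀), so only n and β₀ enter the weight.
Weight on data w = n/(β₀+n) = 9/(4.70+9) = 9/13.70 = 0.6569.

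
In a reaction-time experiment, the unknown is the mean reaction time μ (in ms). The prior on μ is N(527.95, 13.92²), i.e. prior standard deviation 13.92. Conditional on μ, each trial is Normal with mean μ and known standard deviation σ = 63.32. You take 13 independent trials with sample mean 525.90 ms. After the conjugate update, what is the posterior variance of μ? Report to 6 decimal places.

For Normal data with known variance σ², a Normal(μ₀, σ₀²) prior on μ is conjugate. Posterior precision = 1/σ₀² + n/σ²; posterior mean is the precision-weighted average of μ₀ and x̄.
σ₀² = 13.92² = 193.7664, σ² = 63.32² = 4009.4224; σ² + n·σ₀² = 4009.4224 + 13·193.7664 = 6528.3856.
Posterior precision = 1/σ₀² + n/σ² = 1/193.7664 + 13/4009.4224 = (σ² + n·σ₀²)/(σ₀²σ²) = 6528.3856/(193.7664·4009.4224); posterior variance σₙ² = σ₀²σ²/(σ² + n·σ₀²) = 193.7664·4009.4224/6528.3856 = 119.002061.

119.002061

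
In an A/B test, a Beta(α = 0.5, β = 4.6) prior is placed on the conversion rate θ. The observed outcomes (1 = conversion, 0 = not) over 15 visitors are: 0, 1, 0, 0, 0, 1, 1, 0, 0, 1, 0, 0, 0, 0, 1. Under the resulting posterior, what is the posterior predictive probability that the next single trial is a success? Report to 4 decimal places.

The Beta prior is conjugate to a Binomial/Bernoulli likelihood; the update adds successes to α and failures to β.
Posterior: Beta(α+k, β+n−k) = Beta(0.5+5, 4.6+10) = Beta(5.5, 14.6).
For a single future Bernoulli trial, P(success | data) = α/(α+β) = 0.2736.

0.2736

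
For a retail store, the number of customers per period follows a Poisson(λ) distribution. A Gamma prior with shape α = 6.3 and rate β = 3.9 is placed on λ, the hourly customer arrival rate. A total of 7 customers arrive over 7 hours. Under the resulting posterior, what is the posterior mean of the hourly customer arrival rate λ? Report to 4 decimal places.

With a Gamma(shape α, rate β) prior, the Poisson likelihood is conjugate: the posterior is Gamma(α + ΣXᵢ, β + n).
Posterior: Gamma(α+S, β+n) = Gamma(6.3+7, 3.9+7) = Gamma(13.3, 10.9).
Posterior mean = α/β = 13.3/10.9 = 1.2202.

1.2202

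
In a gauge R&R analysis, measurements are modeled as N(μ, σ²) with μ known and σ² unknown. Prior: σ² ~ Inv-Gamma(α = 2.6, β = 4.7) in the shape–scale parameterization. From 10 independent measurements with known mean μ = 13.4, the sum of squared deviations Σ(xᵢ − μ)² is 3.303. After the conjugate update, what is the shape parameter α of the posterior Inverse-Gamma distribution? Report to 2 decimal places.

With known mean μ and an Inverse-Gamma(α, β) prior on σ², the Normal likelihood is conjugate: posterior is Inv-Gamma(α + n/2, β + Σ(xᵢ−μ)²/2).
Posterior: Inv-Gamma(2.6 + 10/2, 4.7 + 3.303/2) = Inv-Gamma(7.60, 6.3515).
Posterior α = 7.60.

7.60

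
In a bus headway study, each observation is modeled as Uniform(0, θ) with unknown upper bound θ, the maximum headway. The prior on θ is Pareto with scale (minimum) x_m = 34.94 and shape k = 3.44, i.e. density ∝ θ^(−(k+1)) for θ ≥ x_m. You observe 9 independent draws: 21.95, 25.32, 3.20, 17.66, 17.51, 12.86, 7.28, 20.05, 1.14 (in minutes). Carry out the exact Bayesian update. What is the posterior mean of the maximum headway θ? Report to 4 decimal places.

37.9942

A Pareto(scale x_m, shape k) prior on the upper bound θ of Uniform(0, θ) is conjugate: posterior is Pareto(max(x_m, max xᵢ), k + n).
Sample maximum = 25.32; prior scale x_m = 34.94 → posterior scale = max = 34.94.
Posterior shape = 3.44 + 9 = 12.44.
E[θ|data] = k·x_m/(k−1) = 12.44·34.94/11.44 = 37.9942.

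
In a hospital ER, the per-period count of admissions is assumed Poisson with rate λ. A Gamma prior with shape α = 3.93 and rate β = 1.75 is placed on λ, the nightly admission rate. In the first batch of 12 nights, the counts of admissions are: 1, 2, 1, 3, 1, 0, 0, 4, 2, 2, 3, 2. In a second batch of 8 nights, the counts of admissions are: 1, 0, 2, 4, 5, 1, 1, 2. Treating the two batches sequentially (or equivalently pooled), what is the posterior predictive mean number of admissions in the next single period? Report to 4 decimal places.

1.8818

With a Gamma(shape α, rate β) prior, the Poisson likelihood is conjugate: the posterior is Gamma(α + ΣXᵢ, β + n).
Batch 1: sum of counts S = 21 over n = 12 nights.
After batch 1: Gamma(α+S, β+n) = Gamma(3.93+21, 1.75+12) = Gamma(24.93, 13.75).
Batch 2: sum of counts S = 16 over n = 8 nights.
After batch 2: Gamma(α+S, β+n) = Gamma(24.93+16, 13.75+8) = Gamma(40.93, 21.75).
The predictive distribution for one future period is NegBinom with mean α/β = 1.8818.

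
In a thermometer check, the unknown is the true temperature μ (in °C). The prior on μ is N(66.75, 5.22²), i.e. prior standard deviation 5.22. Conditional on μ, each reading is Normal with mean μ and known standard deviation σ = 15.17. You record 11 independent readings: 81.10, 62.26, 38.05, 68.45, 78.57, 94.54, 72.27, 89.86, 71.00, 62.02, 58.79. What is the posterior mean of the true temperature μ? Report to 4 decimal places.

68.9438

For Normal data with known variance σ², a Normal(μ₀, σ₀²) prior on μ is conjugate. Posterior precision = 1/σ₀² + n/σ²; posterior mean is the precision-weighted average of μ₀ and x̄.
Σxᵢ = 81.10 + 62.26 + 38.05 + 68.45 + 78.57 + 94.54 + 72.27 + 89.86 + 71.00 + 62.02 + 58.79 = 776.91, so n·x̄ = 776.91.
σ₀² = 5.22² = 27.2484, σ² = 15.17² = 230.1289; σ² + n·σ₀² = 230.1289 + 11·27.2484 = 529.8613.
Posterior mean = (μ₀/σ₀² + n·x̄/σ²)/(1/σ₀² + n/σ²) = (σ²·μ₀ + σ₀²·n·x̄)/(σ² + n·σ₀²) = (230.1289·66.75 + 27.2484·776.91)/529.8613 = 36530.658519/529.8613 = 68.9438.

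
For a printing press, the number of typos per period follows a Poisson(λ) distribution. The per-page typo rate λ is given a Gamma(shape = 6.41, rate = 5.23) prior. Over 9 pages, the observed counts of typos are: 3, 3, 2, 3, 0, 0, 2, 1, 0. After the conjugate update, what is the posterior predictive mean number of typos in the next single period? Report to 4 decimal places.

1.4343

With a Gamma(shape α, rate β) prior, the Poisson likelihood is conjugate: the posterior is Gamma(α + ΣXᵢ, β + n).
Sum of counts S = 14 over n = 9 pages.
Posterior: Gamma(α+S, β+n) = Gamma(6.41+14, 5.23+9) = Gamma(20.41, 14.23).
The predictive distribution for one future period is NegBinom with mean α/β = 1.4343.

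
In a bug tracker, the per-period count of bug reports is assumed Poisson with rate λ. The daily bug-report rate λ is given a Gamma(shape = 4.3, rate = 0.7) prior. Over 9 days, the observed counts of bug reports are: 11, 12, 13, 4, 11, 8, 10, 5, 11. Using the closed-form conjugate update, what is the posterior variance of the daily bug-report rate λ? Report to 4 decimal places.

With a Gamma(shape α, rate β) prior, the Poisson likelihood is conjugate: the posterior is Gamma(α + ΣXᵢ, β + n).
Sum of counts S = 85 over n = 9 days.
Posterior: Gamma(α+S, β+n) = Gamma(4.3+85, 0.7+9) = Gamma(89.3, 9.7).
Var = α/β² = 89.3/9.7² = 0.9491.

0.9491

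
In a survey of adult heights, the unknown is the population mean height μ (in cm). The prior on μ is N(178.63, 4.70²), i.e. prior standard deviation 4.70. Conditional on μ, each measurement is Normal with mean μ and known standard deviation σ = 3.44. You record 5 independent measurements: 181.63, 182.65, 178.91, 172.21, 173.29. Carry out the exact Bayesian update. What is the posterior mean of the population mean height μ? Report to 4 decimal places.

177.8243

For Normal data with known variance σ², a Normal(μ₀, σ₀²) prior on μ is conjugate. Posterior precision = 1/σ₀² + n/σ²; posterior mean is the precision-weighted average of μ₀ and x̄.
Σxᵢ = 181.63 + 182.65 + 178.91 + 172.21 + 173.29 = 888.69, so n·x̄ = 888.69.
σ₀² = 4.70² = 22.09, σ² = 3.44² = 11.8336; σ² + n·σ₀² = 11.8336 + 5·22.09 = 122.2836.
Posterior mean = (μ₀/σ₀² + n·x̄/σ²)/(1/σ₀² + n/σ²) = (σ²·μ₀ + σ₀²·n·x̄)/(σ² + n·σ₀²) = (11.8336·178.63 + 22.09·888.69)/122.2836 = 21744.998068/122.2836 = 177.8243.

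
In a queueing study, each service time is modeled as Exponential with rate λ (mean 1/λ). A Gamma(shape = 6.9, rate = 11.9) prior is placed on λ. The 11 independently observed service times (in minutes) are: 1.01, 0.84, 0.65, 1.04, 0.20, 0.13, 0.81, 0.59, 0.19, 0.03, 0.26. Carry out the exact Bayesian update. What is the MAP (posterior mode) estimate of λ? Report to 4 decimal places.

With a Gamma(shape α, rate β) prior on the exponential rate λ, the posterior after n observations with total T = Σxᵢ is Gamma(α+n, β+T).
Sum of observations T = 5.75 minutes; n = 11.
Posterior: Gamma(6.9+11, 11.9+5.75) = Gamma(17.9, 17.65).
Mode = (α−1)/β = 0.9575.

0.9575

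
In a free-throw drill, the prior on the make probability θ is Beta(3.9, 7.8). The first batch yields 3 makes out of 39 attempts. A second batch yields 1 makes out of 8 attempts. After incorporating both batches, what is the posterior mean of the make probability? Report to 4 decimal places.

The Beta prior is conjugate to a Binomial/Bernoulli likelihood; the update adds successes to α and failures to β.
After batch 1: Beta(3.9+3, 7.8+36) = Beta(6.9, 43.8).
After batch 2: Beta(6.9+1, 43.8+7) = Beta(7.9, 50.8).
Posterior mean = α/(α+β) = 7.9/58.7 = 0.1346.

0.1346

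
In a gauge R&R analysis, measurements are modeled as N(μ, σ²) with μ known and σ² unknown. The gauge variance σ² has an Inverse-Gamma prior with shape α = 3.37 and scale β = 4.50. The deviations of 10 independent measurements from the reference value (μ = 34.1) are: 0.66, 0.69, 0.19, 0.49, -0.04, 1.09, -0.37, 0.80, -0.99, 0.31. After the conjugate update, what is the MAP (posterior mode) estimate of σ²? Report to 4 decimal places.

With known mean μ and an Inverse-Gamma(α, β) prior on σ², the Normal likelihood is conjugate: posterior is Inv-Gamma(α + n/2, β + Σ(xᵢ−μ)²/2).
Σ(xᵢ−μ)² = (0.66)² + (0.69)² + (0.19)² + (0.49)² + (-0.04)² + (1.09)² + (-0.37)² + (0.80)² + (-0.99)² + (0.31)² = 4.2307.
Posterior: Inv-Gamma(3.37 + 10/2, 4.50 + 4.2307/2) = Inv-Gamma(8.37, 6.61535).
Mode = β/(α+1) = 6.61535/9.37 = 0.7060.

0.7060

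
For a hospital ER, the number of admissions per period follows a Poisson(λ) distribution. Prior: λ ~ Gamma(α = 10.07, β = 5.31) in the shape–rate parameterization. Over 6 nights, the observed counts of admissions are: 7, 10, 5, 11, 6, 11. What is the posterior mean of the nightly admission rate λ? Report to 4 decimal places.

5.3112

With a Gamma(shape α, rate β) prior, the Poisson likelihood is conjugate: the posterior is Gamma(α + ΣXᵢ, β + n).
Sum of counts S = 50 over n = 6 nights.
Posterior: Gamma(α+S, β+n) = Gamma(10.07+50, 5.31+6) = Gamma(60.07, 11.31).
Posterior mean = α/β = 60.07/11.31 = 5.3112.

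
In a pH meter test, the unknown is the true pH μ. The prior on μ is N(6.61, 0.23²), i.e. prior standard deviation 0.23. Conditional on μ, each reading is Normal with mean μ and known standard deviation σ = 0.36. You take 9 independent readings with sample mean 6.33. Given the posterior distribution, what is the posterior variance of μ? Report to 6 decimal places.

For Normal data with known variance σ², a Normal(μ₀, σ₀²) prior on μ is conjugate. Posterior precision = 1/σ₀² + n/σ²; posterior mean is the precision-weighted average of μ₀ and x̄.
σ₀² = 0.23² = 0.0529, σ² = 0.36² = 0.1296; σ² + n·σ₀² = 0.1296 + 9·0.0529 = 0.6057.
Posterior precision = 1/σ₀² + n/σ² = 1/0.0529 + 9/0.1296 = (σ² + n·σ₀²)/(σ₀²σ²) = 0.6057/(0.0529·0.1296); posterior variance σₙ² = σ₀²σ²/(σ² + n·σ₀²) = 0.0529·0.1296/0.6057 = 0.011319.

0.011319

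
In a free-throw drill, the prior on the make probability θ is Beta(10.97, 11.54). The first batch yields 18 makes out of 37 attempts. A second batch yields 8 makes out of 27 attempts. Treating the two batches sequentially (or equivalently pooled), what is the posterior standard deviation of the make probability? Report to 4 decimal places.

0.0529

The Beta prior is conjugate to a Binomial/Bernoulli likelihood; the update adds successes to α and failures to β.
After batch 1: Beta(10.97+18, 11.54+19) = Beta(28.97, 30.54).
After batch 2: Beta(28.97+8, 30.54+19) = Beta(36.97, 49.54).
Var = αβ/((α+β)²(α+β+1)) = 36.97·49.54/(86.51²·87.51) = 0.00279650; SD = √0.00279650 = 0.0529.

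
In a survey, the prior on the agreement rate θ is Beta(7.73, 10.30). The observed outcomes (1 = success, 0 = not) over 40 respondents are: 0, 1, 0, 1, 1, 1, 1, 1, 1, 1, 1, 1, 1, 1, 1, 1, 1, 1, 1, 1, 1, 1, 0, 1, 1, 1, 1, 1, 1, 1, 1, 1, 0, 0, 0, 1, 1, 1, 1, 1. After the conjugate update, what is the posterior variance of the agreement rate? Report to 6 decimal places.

0.003422

The Beta prior is conjugate to a Binomial/Bernoulli likelihood; the update adds successes to α and failures to β.
Posterior: Beta(α+k, β+n−k) = Beta(7.73+34, 10.30+6) = Beta(41.73, 16.30).
Var = αβ/((α+β)²(α+β+1)) = 41.73·16.30/(58.03²·59.03) = 0.003422.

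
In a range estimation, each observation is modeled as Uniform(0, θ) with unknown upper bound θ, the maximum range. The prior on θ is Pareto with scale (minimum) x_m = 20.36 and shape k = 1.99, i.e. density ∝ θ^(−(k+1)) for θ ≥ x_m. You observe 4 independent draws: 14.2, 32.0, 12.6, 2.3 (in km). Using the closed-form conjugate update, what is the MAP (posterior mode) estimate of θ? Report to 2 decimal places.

32.00

A Pareto(scale x_m, shape k) prior on the upper bound θ of Uniform(0, θ) is conjugate: posterior is Pareto(max(x_m, max xᵢ), k + n).
Sample maximum = 32.0; prior scale x_m = 20.36 → posterior scale = max = 32.00.
Posterior shape = 1.99 + 4 = 5.99.
The Pareto density is decreasing on [x_m, ∞), so the mode is x_m = 32.00.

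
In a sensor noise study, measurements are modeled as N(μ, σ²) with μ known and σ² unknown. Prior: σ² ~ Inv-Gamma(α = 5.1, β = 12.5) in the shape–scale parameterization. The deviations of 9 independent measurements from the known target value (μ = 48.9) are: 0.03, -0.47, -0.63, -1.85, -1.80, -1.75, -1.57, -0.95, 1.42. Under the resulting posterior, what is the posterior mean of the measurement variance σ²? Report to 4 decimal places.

With known mean μ and an Inverse-Gamma(α, β) prior on σ², the Normal likelihood is conjugate: posterior is Inv-Gamma(α + n/2, β + Σ(xᵢ−μ)²/2).
Σ(xᵢ−μ)² = (0.03)² + (-0.47)² + (-0.63)² + (-1.85)² + (-1.80)² + (-1.75)² + (-1.57)² + (-0.95)² + (1.42)² = 15.7275.
Posterior: Inv-Gamma(5.1 + 9/2, 12.5 + 15.7275/2) = Inv-Gamma(9.60, 20.36375).
E[σ²|data] = β/(α−1) = 20.36375/8.60 = 2.3679.

2.3679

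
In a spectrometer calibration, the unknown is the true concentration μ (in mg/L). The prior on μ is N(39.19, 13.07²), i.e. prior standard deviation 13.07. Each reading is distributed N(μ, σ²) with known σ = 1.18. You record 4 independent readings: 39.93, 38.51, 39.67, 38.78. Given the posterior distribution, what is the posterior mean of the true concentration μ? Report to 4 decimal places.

39.2224

For Normal data with known variance σ², a Normal(μ₀, σ₀²) prior on μ is conjugate. Posterior precision = 1/σ₀² + n/σ²; posterior mean is the precision-weighted average of μ₀ and x̄.
Σxᵢ = 39.93 + 38.51 + 39.67 + 38.78 = 156.89, so n·x̄ = 156.89.
σ₀² = 13.07² = 170.8249, σ² = 1.18² = 1.3924; σ² + n·σ₀² = 1.3924 + 4·170.8249 = 684.692.
Posterior mean = (μ₀/σ₀² + n·x̄/σ²)/(1/σ₀² + n/σ²) = (σ²·μ₀ + σ₀²·n·x̄)/(σ² + n·σ₀²) = (1.3924·39.19 + 170.8249·156.89)/684.692 = 26855.286717/684.692 = 39.2224.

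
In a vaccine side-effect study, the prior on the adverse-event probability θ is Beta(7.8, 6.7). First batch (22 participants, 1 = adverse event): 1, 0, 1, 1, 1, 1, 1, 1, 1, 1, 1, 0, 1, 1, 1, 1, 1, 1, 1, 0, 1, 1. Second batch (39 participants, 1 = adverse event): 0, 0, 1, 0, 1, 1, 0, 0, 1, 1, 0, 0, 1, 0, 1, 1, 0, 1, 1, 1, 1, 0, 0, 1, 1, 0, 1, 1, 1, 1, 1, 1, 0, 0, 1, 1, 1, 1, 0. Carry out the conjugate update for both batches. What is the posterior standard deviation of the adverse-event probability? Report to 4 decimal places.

The Beta prior is conjugate to a Binomial/Bernoulli likelihood; the update adds successes to α and failures to β.
After batch 1: Beta(7.8+19, 6.7+3) = Beta(26.8, 9.7).
After batch 2: Beta(26.8+24, 9.7+15) = Beta(50.8, 24.7).
Var = αβ/((α+β)²(α+β+1)) = 50.8·24.7/(75.5²·76.5) = 0.00287743; SD = √0.00287743 = 0.0536.

0.0536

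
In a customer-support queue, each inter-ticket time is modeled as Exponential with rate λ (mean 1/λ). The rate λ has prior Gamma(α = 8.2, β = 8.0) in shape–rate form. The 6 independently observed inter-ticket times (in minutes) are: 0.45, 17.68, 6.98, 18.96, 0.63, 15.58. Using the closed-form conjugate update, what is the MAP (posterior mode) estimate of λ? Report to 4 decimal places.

0.1933

With a Gamma(shape α, rate β) prior on the exponential rate λ, the posterior after n observations with total T = Σxᵢ is Gamma(α+n, β+T).
Sum of observations T = 60.28 minutes; n = 6.
Posterior: Gamma(8.2+6, 8.0+60.28) = Gamma(14.2, 68.28).
Mode = (α−1)/β = 0.1933.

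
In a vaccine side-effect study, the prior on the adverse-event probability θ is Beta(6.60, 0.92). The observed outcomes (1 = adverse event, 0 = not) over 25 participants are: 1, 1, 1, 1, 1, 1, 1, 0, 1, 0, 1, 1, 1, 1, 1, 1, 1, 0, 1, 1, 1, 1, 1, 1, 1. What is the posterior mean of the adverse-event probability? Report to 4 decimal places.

The Beta prior is conjugate to a Binomial/Bernoulli likelihood; the update adds successes to α and failures to β.
Posterior: Beta(α+k, β+n−k) = Beta(6.60+22, 0.92+3) = Beta(28.60, 3.92).
Posterior mean = α/(α+β) = 28.60/32.52 = 0.8795.

0.8795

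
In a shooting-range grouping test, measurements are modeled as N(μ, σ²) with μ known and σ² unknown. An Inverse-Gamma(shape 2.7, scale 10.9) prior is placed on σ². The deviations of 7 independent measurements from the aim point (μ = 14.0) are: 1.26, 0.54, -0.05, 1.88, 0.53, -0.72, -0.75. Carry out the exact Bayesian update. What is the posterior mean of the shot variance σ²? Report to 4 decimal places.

2.7479

With known mean μ and an Inverse-Gamma(α, β) prior on σ², the Normal likelihood is conjugate: posterior is Inv-Gamma(α + n/2, β + Σ(xᵢ−μ)²/2).
Σ(xᵢ−μ)² = (1.26)² + (0.54)² + (-0.05)² + (1.88)² + (0.53)² + (-0.72)² + (-0.75)² = 6.7779.
Posterior: Inv-Gamma(2.7 + 7/2, 10.9 + 6.7779/2) = Inv-Gamma(6.20, 14.28895).
E[σ²|data] = β/(α−1) = 14.28895/5.20 = 2.7479.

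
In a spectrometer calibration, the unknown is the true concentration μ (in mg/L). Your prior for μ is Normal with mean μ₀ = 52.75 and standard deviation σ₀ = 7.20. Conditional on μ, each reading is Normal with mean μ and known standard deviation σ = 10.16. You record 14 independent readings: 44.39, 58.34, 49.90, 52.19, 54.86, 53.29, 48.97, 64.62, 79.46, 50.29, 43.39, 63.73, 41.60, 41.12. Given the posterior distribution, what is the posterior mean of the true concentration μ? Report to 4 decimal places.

53.2284

For Normal data with known variance σ², a Normal(μ₀, σ₀²) prior on μ is conjugate. Posterior precision = 1/σ₀² + n/σ²; posterior mean is the precision-weighted average of μ₀ and x̄.
Σxᵢ = 44.39 + 58.34 + 49.90 + 52.19 + 54.86 + 53.29 + 48.97 + 64.62 + 79.46 + 50.29 + 43.39 + 63.73 + 41.60 + 41.12 = 746.15, so n·x̄ = 746.15.
σ₀² = 7.20² = 51.84, σ² = 10.16² = 103.2256; σ² + n·σ₀² = 103.2256 + 14·51.84 = 828.9856.
Posterior mean = (μ₀/σ₀² + n·x̄/σ²)/(1/σ₀² + n/σ²) = (σ²·μ₀ + σ₀²·n·x̄)/(σ² + n·σ₀²) = (103.2256·52.75 + 51.84·746.15)/828.9856 = 44125.5664/828.9856 = 53.2284.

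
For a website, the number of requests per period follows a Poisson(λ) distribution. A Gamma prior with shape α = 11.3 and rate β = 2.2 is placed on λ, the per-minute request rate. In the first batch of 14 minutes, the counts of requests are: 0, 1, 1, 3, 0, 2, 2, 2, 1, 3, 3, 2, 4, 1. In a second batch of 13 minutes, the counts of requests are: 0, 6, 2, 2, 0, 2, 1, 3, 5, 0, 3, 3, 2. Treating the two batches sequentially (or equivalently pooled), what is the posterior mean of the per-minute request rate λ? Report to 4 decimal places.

2.2363

With a Gamma(shape α, rate β) prior, the Poisson likelihood is conjugate: the posterior is Gamma(α + ΣXᵢ, β + n).
Batch 1: sum of counts S = 25 over n = 14 minutes.
After batch 1: Gamma(α+S, β+n) = Gamma(11.3+25, 2.2+14) = Gamma(36.3, 16.2).
Batch 2: sum of counts S = 29 over n = 13 minutes.
After batch 2: Gamma(α+S, β+n) = Gamma(36.3+29, 16.2+13) = Gamma(65.3, 29.2).
Posterior mean = α/β = 65.3/29.2 = 2.2363.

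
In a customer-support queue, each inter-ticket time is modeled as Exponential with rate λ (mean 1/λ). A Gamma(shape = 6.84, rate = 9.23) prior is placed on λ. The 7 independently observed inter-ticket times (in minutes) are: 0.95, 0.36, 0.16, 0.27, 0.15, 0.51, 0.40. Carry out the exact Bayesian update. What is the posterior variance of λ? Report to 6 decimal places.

0.095632

With a Gamma(shape α, rate β) prior on the exponential rate λ, the posterior after n observations with total T = Σxᵢ is Gamma(α+n, β+T).
Sum of observations T = 2.80 minutes; n = 7.
Posterior: Gamma(6.84+7, 9.23+2.80) = Gamma(13.84, 12.03).
Var = α/β² = 0.095632.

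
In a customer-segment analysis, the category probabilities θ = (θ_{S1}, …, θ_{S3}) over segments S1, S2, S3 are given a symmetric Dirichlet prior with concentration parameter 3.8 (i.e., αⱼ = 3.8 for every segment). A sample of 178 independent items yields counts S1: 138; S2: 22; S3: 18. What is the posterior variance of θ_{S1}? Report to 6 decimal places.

0.000988

The Dirichlet prior is conjugate to the Multinomial likelihood: each posterior αⱼ = prior αⱼ + observed count nⱼ.
Posterior concentration: (141.8, 25.8, 21.8), total = 189.4.
Var[θ_j] = α_j(Σα−α_j)/((Σα)²(Σα+1)) = 141.8·47.6/(189.4²·190.4) = 0.000988.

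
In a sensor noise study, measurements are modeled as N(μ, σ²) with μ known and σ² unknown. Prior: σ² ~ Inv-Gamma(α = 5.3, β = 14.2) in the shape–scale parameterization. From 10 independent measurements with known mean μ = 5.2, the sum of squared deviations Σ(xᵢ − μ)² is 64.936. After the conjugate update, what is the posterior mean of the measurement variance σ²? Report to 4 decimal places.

5.0181

With known mean μ and an Inverse-Gamma(α, β) prior on σ², the Normal likelihood is conjugate: posterior is Inv-Gamma(α + n/2, β + Σ(xᵢ−μ)²/2).
Posterior: Inv-Gamma(5.3 + 10/2, 14.2 + 64.936/2) = Inv-Gamma(10.30, 46.6680).
E[σ²|data] = β/(α−1) = 46.6680/9.30 = 5.0181.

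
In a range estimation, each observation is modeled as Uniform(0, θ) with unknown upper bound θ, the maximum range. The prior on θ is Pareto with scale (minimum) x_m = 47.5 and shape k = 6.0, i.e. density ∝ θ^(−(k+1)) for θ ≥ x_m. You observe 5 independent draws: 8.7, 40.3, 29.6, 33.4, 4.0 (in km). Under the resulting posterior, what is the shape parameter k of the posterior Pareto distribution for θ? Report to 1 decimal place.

A Pareto(scale x_m, shape k) prior on the upper bound θ of Uniform(0, θ) is conjugate: posterior is Pareto(max(x_m, max xᵢ), k + n).
Sample maximum = 40.3; prior scale x_m = 47.5 → posterior scale = max = 47.5.
Posterior shape = 6.0 + 5 = 11.0.
Posterior shape k = 11.0.

11.0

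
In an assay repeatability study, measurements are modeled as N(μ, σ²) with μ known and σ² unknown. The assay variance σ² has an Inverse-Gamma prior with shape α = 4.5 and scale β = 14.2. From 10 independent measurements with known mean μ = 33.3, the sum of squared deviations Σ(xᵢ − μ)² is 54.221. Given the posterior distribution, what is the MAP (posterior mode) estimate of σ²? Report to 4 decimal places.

3.9343

With known mean μ and an Inverse-Gamma(α, β) prior on σ², the Normal likelihood is conjugate: posterior is Inv-Gamma(α + n/2, β + Σ(xᵢ−μ)²/2).
Posterior: Inv-Gamma(4.5 + 10/2, 14.2 + 54.221/2) = Inv-Gamma(9.50, 41.3105).
Mode = β/(α+1) = 41.3105/10.50 = 3.9343.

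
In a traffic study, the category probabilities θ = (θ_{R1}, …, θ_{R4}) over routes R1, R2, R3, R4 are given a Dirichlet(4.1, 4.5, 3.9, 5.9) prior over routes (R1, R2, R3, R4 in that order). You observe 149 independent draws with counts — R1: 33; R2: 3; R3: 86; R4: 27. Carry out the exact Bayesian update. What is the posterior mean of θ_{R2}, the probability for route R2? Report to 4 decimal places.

0.0448

The Dirichlet prior is conjugate to the Multinomial likelihood: each posterior αⱼ = prior αⱼ + observed count nⱼ.
Posterior concentration: (37.1, 7.5, 89.9, 32.9), total = 167.4.
E[θ_{R2}|data] = α_{R2}/Σα = 7.5/167.4 = 0.0448.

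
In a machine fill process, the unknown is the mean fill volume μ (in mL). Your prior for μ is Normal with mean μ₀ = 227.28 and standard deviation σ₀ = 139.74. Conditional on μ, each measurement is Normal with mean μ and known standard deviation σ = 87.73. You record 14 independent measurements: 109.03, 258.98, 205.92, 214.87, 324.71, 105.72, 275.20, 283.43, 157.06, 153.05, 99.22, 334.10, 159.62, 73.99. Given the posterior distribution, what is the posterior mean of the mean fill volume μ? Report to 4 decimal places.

For Normal data with known variance σ², a Normal(μ₀, σ₀²) prior on μ is conjugate. Posterior precision = 1/σ₀² + n/σ²; posterior mean is the precision-weighted average of μ₀ and x̄.
Σxᵢ = 109.03 + 258.98 + 205.92 + 214.87 + 324.71 + 105.72 + 275.20 + 283.43 + 157.06 + 153.05 + 99.22 + 334.10 + 159.62 + 73.99 = 2754.9, so n·x̄ = 2754.9.
σ₀² = 139.74² = 19527.2676, σ² = 87.73² = 7696.5529; σ² + n·σ₀² = 7696.5529 + 14·19527.2676 = 281078.2993.
Posterior mean = (μ₀/σ₀² + n·x̄/σ²)/(1/σ₀² + n/σ²) = (σ²·μ₀ + σ₀²·n·x̄)/(σ² + n·σ₀²) = (7696.5529·227.28 + 19527.2676·2754.9)/281078.2993 = 55544942.054352/281078.2993 = 197.6138.

197.6138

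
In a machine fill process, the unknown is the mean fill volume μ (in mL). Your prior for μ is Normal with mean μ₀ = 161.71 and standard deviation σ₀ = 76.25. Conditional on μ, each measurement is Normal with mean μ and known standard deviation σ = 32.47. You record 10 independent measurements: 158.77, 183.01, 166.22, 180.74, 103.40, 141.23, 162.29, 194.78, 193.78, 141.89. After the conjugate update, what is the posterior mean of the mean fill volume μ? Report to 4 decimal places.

For Normal data with known variance σ², a Normal(μ₀, σ₀²) prior on μ is conjugate. Posterior precision = 1/σ₀² + n/σ²; posterior mean is the precision-weighted average of μ₀ and x̄.
Σxᵢ = 158.77 + 183.01 + 166.22 + 180.74 + 103.40 + 141.23 + 162.29 + 194.78 + 193.78 + 141.89 = 1626.11, so n·x̄ = 1626.11.
σ₀² = 76.25² = 5814.0625, σ² = 32.47² = 1054.3009; σ² + n·σ₀² = 1054.3009 + 10·5814.0625 = 59194.9259.
Posterior mean = (μ₀/σ₀² + n·x̄/σ²)/(1/σ₀² + n/σ²) = (σ²·μ₀ + σ₀²·n·x̄)/(σ² + n·σ₀²) = (1054.3009·161.71 + 5814.0625·1626.11)/59194.9259 = 9624796.170414/59194.9259 = 162.5950.

162.5950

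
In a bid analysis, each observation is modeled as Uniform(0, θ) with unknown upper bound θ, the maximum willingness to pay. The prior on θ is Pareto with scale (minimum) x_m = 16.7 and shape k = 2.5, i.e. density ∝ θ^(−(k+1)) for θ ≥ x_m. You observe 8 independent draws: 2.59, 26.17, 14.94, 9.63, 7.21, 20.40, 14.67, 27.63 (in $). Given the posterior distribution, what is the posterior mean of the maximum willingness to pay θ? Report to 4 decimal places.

A Pareto(scale x_m, shape k) prior on the upper bound θ of Uniform(0, θ) is conjugate: posterior is Pareto(max(x_m, max xᵢ), k + n).
Sample maximum = 27.63; prior scale x_m = 16.7 → posterior scale = max = 27.63.
Posterior shape = 2.5 + 8 = 10.5.
E[θ|data] = k·x_m/(k−1) = 10.5·27.63/9.5 = 30.5384.

30.5384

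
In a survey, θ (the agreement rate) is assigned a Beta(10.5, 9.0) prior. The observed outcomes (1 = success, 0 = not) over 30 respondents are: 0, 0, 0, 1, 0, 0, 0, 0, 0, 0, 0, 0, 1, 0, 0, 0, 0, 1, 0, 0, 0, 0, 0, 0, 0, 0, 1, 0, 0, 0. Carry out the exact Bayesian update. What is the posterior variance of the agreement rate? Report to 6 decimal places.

The Beta prior is conjugate to a Binomial/Bernoulli likelihood; the update adds successes to α and failures to β.
Posterior: Beta(α+k, β+n−k) = Beta(10.5+4, 9.0+26) = Beta(14.5, 35.0).
Var = αβ/((α+β)²(α+β+1)) = 14.5·35.0/(49.5²·50.5) = 0.004101.

0.004101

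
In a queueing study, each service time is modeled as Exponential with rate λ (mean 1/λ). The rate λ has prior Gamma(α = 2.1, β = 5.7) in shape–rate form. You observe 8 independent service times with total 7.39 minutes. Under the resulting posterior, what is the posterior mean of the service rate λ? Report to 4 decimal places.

0.7716

With a Gamma(shape α, rate β) prior on the exponential rate λ, the posterior after n observations with total T = Σxᵢ is Gamma(α+n, β+T).
Posterior: Gamma(2.1+8, 5.7+7.39) = Gamma(10.1, 13.09).
Posterior mean of λ = α/β = 10.1/13.09 = 0.7716.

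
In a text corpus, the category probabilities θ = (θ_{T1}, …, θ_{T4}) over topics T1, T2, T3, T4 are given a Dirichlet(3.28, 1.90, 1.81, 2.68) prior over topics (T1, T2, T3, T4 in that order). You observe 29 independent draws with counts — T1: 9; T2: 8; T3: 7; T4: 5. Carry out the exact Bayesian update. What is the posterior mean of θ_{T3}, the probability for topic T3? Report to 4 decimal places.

0.2278

The Dirichlet prior is conjugate to the Multinomial likelihood: each posterior αⱼ = prior αⱼ + observed count nⱼ.
Posterior concentration: (12.28, 9.90, 8.81, 7.68), total = 38.67.
E[θ_{T3}|data] = α_{T3}/Σα = 8.81/38.67 = 0.2278.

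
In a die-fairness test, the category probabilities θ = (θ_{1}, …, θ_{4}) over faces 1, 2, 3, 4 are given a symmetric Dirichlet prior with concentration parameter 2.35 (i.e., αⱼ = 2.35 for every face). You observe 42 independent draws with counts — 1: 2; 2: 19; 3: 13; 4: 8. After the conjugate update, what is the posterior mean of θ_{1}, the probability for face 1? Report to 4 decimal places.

The Dirichlet prior is conjugate to the Multinomial likelihood: each posterior αⱼ = prior αⱼ + observed count nⱼ.
Posterior concentration: (4.35, 21.35, 15.35, 10.35), total = 51.40.
E[θ_{1}|data] = α_{1}/Σα = 4.35/51.40 = 0.0846.

0.0846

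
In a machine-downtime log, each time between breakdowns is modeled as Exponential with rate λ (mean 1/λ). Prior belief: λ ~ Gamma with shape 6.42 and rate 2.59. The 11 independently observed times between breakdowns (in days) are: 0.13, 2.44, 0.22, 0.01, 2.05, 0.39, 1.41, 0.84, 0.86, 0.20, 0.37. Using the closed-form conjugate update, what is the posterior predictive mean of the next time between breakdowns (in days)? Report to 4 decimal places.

With a Gamma(shape α, rate β) prior on the exponential rate λ, the posterior after n observations with total T = Σxᵢ is Gamma(α+n, β+T).
Sum of observations T = 8.92 days; n = 11.
Posterior: Gamma(6.42+11, 2.59+8.92) = Gamma(17.42, 11.51).
The predictive distribution for the next observation is Lomax; its mean is β/(α−1) = 11.51/16.42 = 0.7010.

0.7010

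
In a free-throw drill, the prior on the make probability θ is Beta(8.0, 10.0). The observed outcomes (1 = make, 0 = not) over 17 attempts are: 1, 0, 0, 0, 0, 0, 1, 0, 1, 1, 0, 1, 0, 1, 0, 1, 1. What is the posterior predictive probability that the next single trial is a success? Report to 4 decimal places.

The Beta prior is conjugate to a Binomial/Bernoulli likelihood; the update adds successes to α and failures to β.
Posterior: Beta(α+k, β+n−k) = Beta(8.0+8, 10.0+9) = Beta(16.0, 19.0).
For a single future Bernoulli trial, P(success | data) = α/(α+β) = 0.4571.

0.4571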